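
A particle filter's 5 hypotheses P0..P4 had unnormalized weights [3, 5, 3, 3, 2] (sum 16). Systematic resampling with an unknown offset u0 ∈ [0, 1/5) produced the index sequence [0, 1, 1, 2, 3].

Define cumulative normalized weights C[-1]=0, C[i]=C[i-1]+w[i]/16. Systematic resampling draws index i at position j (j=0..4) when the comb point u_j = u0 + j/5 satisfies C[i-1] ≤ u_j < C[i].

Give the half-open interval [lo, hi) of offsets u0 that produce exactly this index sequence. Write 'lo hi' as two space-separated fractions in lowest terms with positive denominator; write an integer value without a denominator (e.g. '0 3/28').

C = [3/16, 1/2, 11/16, 7/8, 1]
j=0 picked index 0: u0 ∈ [0, 3/16)
j=1 picked index 1: u0 ∈ [-1/80, 3/10)
j=2 picked index 1: u0 ∈ [-17/80, 1/10)
j=3 picked index 2: u0 ∈ [-1/10, 7/80)
j=4 picked index 3: u0 ∈ [-9/80, 3/40)
intersection: [0, 3/40)

0 3/40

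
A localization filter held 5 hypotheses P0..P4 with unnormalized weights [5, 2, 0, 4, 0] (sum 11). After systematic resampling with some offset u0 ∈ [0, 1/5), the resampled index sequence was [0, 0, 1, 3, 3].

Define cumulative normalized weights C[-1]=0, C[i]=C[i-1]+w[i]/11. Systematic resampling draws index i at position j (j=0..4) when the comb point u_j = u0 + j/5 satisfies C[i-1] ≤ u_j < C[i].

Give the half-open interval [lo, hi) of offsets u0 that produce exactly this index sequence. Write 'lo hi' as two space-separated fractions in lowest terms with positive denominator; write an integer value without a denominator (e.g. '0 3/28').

C = [5/11, 7/11, 7/11, 1, 1]
j=0 picked index 0: u0 ∈ [0, 5/11)
j=1 picked index 0: u0 ∈ [-1/5, 14/55)
j=2 picked index 1: u0 ∈ [3/55, 13/55)
j=3 picked index 3: u0 ∈ [2/55, 2/5)
j=4 picked index 3: u0 ∈ [-9/55, 1/5)
intersection: [3/55, 1/5)

3/55 1/5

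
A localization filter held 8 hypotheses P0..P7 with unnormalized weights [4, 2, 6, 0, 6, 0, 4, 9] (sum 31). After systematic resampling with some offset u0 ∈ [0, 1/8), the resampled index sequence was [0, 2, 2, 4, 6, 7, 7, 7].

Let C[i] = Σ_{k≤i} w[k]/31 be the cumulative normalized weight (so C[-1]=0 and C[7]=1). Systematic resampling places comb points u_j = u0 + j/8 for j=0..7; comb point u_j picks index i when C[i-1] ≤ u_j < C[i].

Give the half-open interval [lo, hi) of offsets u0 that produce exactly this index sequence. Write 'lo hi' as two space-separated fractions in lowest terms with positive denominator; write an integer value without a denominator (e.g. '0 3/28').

21/248 1/8

C = [4/31, 6/31, 12/31, 12/31, 18/31, 18/31, 22/31, 1]
j=0 picked index 0: u0 ∈ [0, 4/31)
j=1 picked index 2: u0 ∈ [17/248, 65/248)
j=2 picked index 2: u0 ∈ [-7/124, 17/124)
j=3 picked index 4: u0 ∈ [3/248, 51/248)
j=4 picked index 6: u0 ∈ [5/62, 13/62)
j=5 picked index 7: u0 ∈ [21/248, 3/8)
j=6 picked index 7: u0 ∈ [-5/124, 1/4)
j=7 picked index 7: u0 ∈ [-41/248, 1/8)
intersection: [21/248, 1/8)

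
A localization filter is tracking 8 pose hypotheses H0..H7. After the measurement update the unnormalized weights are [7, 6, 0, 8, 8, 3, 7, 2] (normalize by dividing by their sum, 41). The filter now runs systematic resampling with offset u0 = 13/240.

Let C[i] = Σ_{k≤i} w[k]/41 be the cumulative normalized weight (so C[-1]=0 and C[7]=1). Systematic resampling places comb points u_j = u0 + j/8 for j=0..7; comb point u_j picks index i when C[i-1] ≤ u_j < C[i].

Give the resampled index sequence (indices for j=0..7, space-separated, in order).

C = [7/41, 13/41, 13/41, 21/41, 29/41, 32/41, 39/41, 1]
j=0: u_0=13/240 ∈ [0, 7/41) → index 0
j=1: u_1=43/240 ∈ [7/41, 13/41) → index 1
j=2: u_2=73/240 ∈ [7/41, 13/41) → index 1
j=3: u_3=103/240 ∈ [13/41, 21/41) → index 3
j=4: u_4=133/240 ∈ [21/41, 29/41) → index 4
j=5: u_5=163/240 ∈ [21/41, 29/41) → index 4
j=6: u_6=193/240 ∈ [32/41, 39/41) → index 6
j=7: u_7=223/240 ∈ [32/41, 39/41) → index 6

0 1 1 3 4 4 6 6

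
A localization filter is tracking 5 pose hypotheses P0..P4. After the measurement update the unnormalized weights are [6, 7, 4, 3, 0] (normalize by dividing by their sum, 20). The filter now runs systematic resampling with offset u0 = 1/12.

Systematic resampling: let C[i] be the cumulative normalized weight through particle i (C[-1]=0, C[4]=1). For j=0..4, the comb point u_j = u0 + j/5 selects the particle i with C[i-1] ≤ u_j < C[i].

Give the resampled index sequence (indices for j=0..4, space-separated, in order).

0 0 1 2 3

C = [3/10, 13/20, 17/20, 1, 1]
j=0: u_0=1/12 ∈ [0, 3/10) → index 0
j=1: u_1=17/60 ∈ [0, 3/10) → index 0
j=2: u_2=29/60 ∈ [3/10, 13/20) → index 1
j=3: u_3=41/60 ∈ [13/20, 17/20) → index 2
j=4: u_4=53/60 ∈ [17/20, 1) → index 3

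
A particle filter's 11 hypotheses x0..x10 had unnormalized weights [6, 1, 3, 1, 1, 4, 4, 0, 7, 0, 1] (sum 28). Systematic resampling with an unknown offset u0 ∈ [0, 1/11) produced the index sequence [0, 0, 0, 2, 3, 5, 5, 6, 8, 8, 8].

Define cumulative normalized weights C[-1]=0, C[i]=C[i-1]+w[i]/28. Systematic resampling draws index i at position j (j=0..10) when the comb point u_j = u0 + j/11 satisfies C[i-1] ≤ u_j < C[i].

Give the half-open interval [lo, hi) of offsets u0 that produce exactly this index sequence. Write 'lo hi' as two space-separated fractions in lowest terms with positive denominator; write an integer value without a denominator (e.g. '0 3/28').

0 2/77

C = [3/14, 1/4, 5/14, 11/28, 3/7, 4/7, 5/7, 5/7, 27/28, 27/28, 1]
j=0 picked index 0: u0 ∈ [0, 3/14)
j=1 picked index 0: u0 ∈ [-1/11, 19/154)
j=2 picked index 0: u0 ∈ [-2/11, 5/154)
j=3 picked index 2: u0 ∈ [-1/44, 13/154)
j=4 picked index 3: u0 ∈ [-1/154, 9/308)
j=5 picked index 5: u0 ∈ [-2/77, 9/77)
j=6 picked index 5: u0 ∈ [-9/77, 2/77)
j=7 picked index 6: u0 ∈ [-5/77, 6/77)
j=8 picked index 8: u0 ∈ [-1/77, 73/308)
j=9 picked index 8: u0 ∈ [-8/77, 45/308)
j=10 picked index 8: u0 ∈ [-15/77, 17/308)
intersection: [0, 2/77)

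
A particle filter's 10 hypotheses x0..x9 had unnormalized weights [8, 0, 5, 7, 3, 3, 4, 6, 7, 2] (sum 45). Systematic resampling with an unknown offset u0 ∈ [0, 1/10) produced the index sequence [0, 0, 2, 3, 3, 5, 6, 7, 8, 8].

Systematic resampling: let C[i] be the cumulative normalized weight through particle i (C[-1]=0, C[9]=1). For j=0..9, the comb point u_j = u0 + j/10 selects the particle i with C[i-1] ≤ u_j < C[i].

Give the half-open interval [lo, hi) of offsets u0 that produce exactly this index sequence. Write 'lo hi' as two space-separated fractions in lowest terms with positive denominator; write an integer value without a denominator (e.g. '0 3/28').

C = [8/45, 8/45, 13/45, 4/9, 23/45, 26/45, 2/3, 4/5, 43/45, 1]
j=0 picked index 0: u0 ∈ [0, 8/45)
j=1 picked index 0: u0 ∈ [-1/10, 7/90)
j=2 picked index 2: u0 ∈ [-1/45, 4/45)
j=3 picked index 3: u0 ∈ [-1/90, 13/90)
j=4 picked index 3: u0 ∈ [-1/9, 2/45)
j=5 picked index 5: u0 ∈ [1/90, 7/90)
j=6 picked index 6: u0 ∈ [-1/45, 1/15)
j=7 picked index 7: u0 ∈ [-1/30, 1/10)
j=8 picked index 8: u0 ∈ [0, 7/45)
j=9 picked index 8: u0 ∈ [-1/10, 1/18)
intersection: [1/90, 2/45)

1/90 2/45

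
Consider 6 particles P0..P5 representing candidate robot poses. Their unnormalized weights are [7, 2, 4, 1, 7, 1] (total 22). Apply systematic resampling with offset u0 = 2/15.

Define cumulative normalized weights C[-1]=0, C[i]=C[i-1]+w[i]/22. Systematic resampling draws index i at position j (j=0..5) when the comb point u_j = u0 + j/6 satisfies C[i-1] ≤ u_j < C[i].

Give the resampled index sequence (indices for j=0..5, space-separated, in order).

0 0 2 3 4 5

C = [7/22, 9/22, 13/22, 7/11, 21/22, 1]
j=0: u_0=2/15 ∈ [0, 7/22) → index 0
j=1: u_1=3/10 ∈ [0, 7/22) → index 0
j=2: u_2=7/15 ∈ [9/22, 13/22) → index 2
j=3: u_3=19/30 ∈ [13/22, 7/11) → index 3
j=4: u_4=4/5 ∈ [7/11, 21/22) → index 4
j=5: u_5=29/30 ∈ [21/22, 1) → index 5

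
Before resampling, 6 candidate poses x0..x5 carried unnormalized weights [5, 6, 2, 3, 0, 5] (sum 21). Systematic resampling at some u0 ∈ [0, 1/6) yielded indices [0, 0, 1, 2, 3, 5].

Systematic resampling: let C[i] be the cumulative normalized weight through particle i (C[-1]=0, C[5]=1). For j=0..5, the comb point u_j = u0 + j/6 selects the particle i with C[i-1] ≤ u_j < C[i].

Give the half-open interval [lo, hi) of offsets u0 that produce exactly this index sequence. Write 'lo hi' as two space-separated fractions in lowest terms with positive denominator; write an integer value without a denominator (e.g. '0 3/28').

C = [5/21, 11/21, 13/21, 16/21, 16/21, 1]
j=0 picked index 0: u0 ∈ [0, 5/21)
j=1 picked index 0: u0 ∈ [-1/6, 1/14)
j=2 picked index 1: u0 ∈ [-2/21, 4/21)
j=3 picked index 2: u0 ∈ [1/42, 5/42)
j=4 picked index 3: u0 ∈ [-1/21, 2/21)
j=5 picked index 5: u0 ∈ [-1/14, 1/6)
intersection: [1/42, 1/14)

1/42 1/14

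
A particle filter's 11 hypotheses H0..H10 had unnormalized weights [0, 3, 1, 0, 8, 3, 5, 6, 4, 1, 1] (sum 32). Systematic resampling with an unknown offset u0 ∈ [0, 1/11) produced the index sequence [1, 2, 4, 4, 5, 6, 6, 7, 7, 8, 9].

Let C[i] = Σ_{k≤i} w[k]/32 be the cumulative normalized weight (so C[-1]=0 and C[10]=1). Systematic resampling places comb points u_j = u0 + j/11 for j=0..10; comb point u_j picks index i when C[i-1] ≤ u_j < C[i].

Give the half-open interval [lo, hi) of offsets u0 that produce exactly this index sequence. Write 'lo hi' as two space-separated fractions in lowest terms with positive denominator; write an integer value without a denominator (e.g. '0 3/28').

5/176 3/88

C = [0, 3/32, 1/8, 1/8, 3/8, 15/32, 5/8, 13/16, 15/16, 31/32, 1]
j=0 picked index 1: u0 ∈ [0, 3/32)
j=1 picked index 2: u0 ∈ [1/352, 3/88)
j=2 picked index 4: u0 ∈ [-5/88, 17/88)
j=3 picked index 4: u0 ∈ [-13/88, 9/88)
j=4 picked index 5: u0 ∈ [1/88, 37/352)
j=5 picked index 6: u0 ∈ [5/352, 15/88)
j=6 picked index 6: u0 ∈ [-27/352, 7/88)
j=7 picked index 7: u0 ∈ [-1/88, 31/176)
j=8 picked index 7: u0 ∈ [-9/88, 15/176)
j=9 picked index 8: u0 ∈ [-1/176, 21/176)
j=10 picked index 9: u0 ∈ [5/176, 21/352)
intersection: [5/176, 3/88)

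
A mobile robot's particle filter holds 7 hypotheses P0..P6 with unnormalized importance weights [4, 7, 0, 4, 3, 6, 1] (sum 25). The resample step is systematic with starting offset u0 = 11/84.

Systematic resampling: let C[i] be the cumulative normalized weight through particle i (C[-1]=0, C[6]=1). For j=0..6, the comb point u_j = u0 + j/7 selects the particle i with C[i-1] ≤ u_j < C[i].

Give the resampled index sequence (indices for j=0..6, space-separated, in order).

C = [4/25, 11/25, 11/25, 3/5, 18/25, 24/25, 1]
j=0: u_0=11/84 ∈ [0, 4/25) → index 0
j=1: u_1=23/84 ∈ [4/25, 11/25) → index 1
j=2: u_2=5/12 ∈ [4/25, 11/25) → index 1
j=3: u_3=47/84 ∈ [11/25, 3/5) → index 3
j=4: u_4=59/84 ∈ [3/5, 18/25) → index 4
j=5: u_5=71/84 ∈ [18/25, 24/25) → index 5
j=6: u_6=83/84 ∈ [24/25, 1) → index 6

0 1 1 3 4 5 6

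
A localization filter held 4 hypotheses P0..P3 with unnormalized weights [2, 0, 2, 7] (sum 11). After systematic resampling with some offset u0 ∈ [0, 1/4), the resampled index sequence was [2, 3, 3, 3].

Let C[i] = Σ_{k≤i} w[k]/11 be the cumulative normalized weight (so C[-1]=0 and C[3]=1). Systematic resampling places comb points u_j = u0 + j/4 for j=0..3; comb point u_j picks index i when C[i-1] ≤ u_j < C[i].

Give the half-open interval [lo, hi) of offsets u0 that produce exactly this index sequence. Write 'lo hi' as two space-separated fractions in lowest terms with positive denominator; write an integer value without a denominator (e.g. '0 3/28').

2/11 1/4

C = [2/11, 2/11, 4/11, 1]
j=0 picked index 2: u0 ∈ [2/11, 4/11)
j=1 picked index 3: u0 ∈ [5/44, 3/4)
j=2 picked index 3: u0 ∈ [-3/22, 1/2)
j=3 picked index 3: u0 ∈ [-17/44, 1/4)
intersection: [2/11, 1/4)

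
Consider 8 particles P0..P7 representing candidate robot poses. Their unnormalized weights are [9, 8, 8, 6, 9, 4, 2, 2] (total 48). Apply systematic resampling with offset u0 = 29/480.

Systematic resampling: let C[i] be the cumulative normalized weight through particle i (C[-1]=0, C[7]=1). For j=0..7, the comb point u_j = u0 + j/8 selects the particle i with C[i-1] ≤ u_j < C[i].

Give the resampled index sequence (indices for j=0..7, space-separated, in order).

0 0 1 2 3 4 4 6

C = [3/16, 17/48, 25/48, 31/48, 5/6, 11/12, 23/24, 1]
j=0: u_0=29/480 ∈ [0, 3/16) → index 0
j=1: u_1=89/480 ∈ [0, 3/16) → index 0
j=2: u_2=149/480 ∈ [3/16, 17/48) → index 1
j=3: u_3=209/480 ∈ [17/48, 25/48) → index 2
j=4: u_4=269/480 ∈ [25/48, 31/48) → index 3
j=5: u_5=329/480 ∈ [31/48, 5/6) → index 4
j=6: u_6=389/480 ∈ [31/48, 5/6) → index 4
j=7: u_7=449/480 ∈ [11/12, 23/24) → index 6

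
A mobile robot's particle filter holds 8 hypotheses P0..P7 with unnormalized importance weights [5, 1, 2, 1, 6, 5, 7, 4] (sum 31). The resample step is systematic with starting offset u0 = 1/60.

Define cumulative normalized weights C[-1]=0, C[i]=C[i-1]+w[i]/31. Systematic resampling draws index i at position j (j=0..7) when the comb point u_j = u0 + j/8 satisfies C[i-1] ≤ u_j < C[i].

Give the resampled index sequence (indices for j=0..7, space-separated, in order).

0 0 3 4 5 5 6 7

C = [5/31, 6/31, 8/31, 9/31, 15/31, 20/31, 27/31, 1]
j=0: u_0=1/60 ∈ [0, 5/31) → index 0
j=1: u_1=17/120 ∈ [0, 5/31) → index 0
j=2: u_2=4/15 ∈ [8/31, 9/31) → index 3
j=3: u_3=47/120 ∈ [9/31, 15/31) → index 4
j=4: u_4=31/60 ∈ [15/31, 20/31) → index 5
j=5: u_5=77/120 ∈ [15/31, 20/31) → index 5
j=6: u_6=23/30 ∈ [20/31, 27/31) → index 6
j=7: u_7=107/120 ∈ [27/31, 1) → index 7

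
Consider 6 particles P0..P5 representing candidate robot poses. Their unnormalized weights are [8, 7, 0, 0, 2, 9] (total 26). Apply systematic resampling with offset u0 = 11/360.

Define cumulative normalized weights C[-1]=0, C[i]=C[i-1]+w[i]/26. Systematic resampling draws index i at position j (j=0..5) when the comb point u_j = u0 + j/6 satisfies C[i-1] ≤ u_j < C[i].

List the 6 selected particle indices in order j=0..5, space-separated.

0 0 1 1 5 5

C = [4/13, 15/26, 15/26, 15/26, 17/26, 1]
j=0: u_0=11/360 ∈ [0, 4/13) → index 0
j=1: u_1=71/360 ∈ [0, 4/13) → index 0
j=2: u_2=131/360 ∈ [4/13, 15/26) → index 1
j=3: u_3=191/360 ∈ [4/13, 15/26) → index 1
j=4: u_4=251/360 ∈ [17/26, 1) → index 5
j=5: u_5=311/360 ∈ [17/26, 1) → index 5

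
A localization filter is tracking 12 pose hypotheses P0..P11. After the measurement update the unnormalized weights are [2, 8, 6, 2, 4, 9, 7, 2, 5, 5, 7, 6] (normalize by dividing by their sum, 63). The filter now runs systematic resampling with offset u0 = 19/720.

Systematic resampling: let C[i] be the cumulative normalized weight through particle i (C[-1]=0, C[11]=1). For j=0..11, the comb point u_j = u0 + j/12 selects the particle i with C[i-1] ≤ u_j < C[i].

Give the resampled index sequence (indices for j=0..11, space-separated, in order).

C = [2/63, 10/63, 16/63, 2/7, 22/63, 31/63, 38/63, 40/63, 5/7, 50/63, 19/21, 1]
j=0: u_0=19/720 ∈ [0, 2/63) → index 0
j=1: u_1=79/720 ∈ [2/63, 10/63) → index 1
j=2: u_2=139/720 ∈ [10/63, 16/63) → index 2
j=3: u_3=199/720 ∈ [16/63, 2/7) → index 3
j=4: u_4=259/720 ∈ [22/63, 31/63) → index 5
j=5: u_5=319/720 ∈ [22/63, 31/63) → index 5
j=6: u_6=379/720 ∈ [31/63, 38/63) → index 6
j=7: u_7=439/720 ∈ [38/63, 40/63) → index 7
j=8: u_8=499/720 ∈ [40/63, 5/7) → index 8
j=9: u_9=559/720 ∈ [5/7, 50/63) → index 9
j=10: u_10=619/720 ∈ [50/63, 19/21) → index 10
j=11: u_11=679/720 ∈ [19/21, 1) → index 11

0 1 2 3 5 5 6 7 8 9 10 11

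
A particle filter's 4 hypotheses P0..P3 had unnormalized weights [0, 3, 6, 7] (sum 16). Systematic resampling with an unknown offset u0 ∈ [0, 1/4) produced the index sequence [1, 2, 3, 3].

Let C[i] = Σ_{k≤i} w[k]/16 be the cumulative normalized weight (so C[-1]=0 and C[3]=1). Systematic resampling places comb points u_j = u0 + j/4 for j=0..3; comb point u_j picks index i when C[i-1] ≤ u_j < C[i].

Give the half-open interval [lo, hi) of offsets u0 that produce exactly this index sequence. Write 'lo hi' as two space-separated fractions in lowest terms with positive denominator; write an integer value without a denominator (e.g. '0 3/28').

C = [0, 3/16, 9/16, 1]
j=0 picked index 1: u0 ∈ [0, 3/16)
j=1 picked index 2: u0 ∈ [-1/16, 5/16)
j=2 picked index 3: u0 ∈ [1/16, 1/2)
j=3 picked index 3: u0 ∈ [-3/16, 1/4)
intersection: [1/16, 3/16)

1/16 3/16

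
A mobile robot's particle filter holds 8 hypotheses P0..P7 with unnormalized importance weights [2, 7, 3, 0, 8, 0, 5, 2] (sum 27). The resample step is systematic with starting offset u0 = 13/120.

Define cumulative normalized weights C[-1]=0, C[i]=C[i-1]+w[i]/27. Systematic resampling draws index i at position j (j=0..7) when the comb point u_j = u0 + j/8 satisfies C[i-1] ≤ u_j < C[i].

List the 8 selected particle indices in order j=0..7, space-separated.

C = [2/27, 1/3, 4/9, 4/9, 20/27, 20/27, 25/27, 1]
j=0: u_0=13/120 ∈ [2/27, 1/3) → index 1
j=1: u_1=7/30 ∈ [2/27, 1/3) → index 1
j=2: u_2=43/120 ∈ [1/3, 4/9) → index 2
j=3: u_3=29/60 ∈ [4/9, 20/27) → index 4
j=4: u_4=73/120 ∈ [4/9, 20/27) → index 4
j=5: u_5=11/15 ∈ [4/9, 20/27) → index 4
j=6: u_6=103/120 ∈ [20/27, 25/27) → index 6
j=7: u_7=59/60 ∈ [25/27, 1) → index 7

1 1 2 4 4 4 6 7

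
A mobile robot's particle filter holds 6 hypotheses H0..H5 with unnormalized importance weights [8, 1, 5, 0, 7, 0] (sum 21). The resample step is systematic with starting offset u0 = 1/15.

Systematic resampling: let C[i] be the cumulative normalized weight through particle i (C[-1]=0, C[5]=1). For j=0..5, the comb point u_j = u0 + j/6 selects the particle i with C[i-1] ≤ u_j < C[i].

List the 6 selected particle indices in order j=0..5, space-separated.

C = [8/21, 3/7, 2/3, 2/3, 1, 1]
j=0: u_0=1/15 ∈ [0, 8/21) → index 0
j=1: u_1=7/30 ∈ [0, 8/21) → index 0
j=2: u_2=2/5 ∈ [8/21, 3/7) → index 1
j=3: u_3=17/30 ∈ [3/7, 2/3) → index 2
j=4: u_4=11/15 ∈ [2/3, 1) → index 4
j=5: u_5=9/10 ∈ [2/3, 1) → index 4

0 0 1 2 4 4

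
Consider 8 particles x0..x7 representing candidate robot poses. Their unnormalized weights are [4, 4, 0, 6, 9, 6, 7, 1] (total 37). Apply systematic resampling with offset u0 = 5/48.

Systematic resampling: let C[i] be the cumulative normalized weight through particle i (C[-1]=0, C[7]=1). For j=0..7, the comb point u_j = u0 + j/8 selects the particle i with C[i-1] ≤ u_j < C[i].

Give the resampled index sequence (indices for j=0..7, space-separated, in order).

C = [4/37, 8/37, 8/37, 14/37, 23/37, 29/37, 36/37, 1]
j=0: u_0=5/48 ∈ [0, 4/37) → index 0
j=1: u_1=11/48 ∈ [8/37, 14/37) → index 3
j=2: u_2=17/48 ∈ [8/37, 14/37) → index 3
j=3: u_3=23/48 ∈ [14/37, 23/37) → index 4
j=4: u_4=29/48 ∈ [14/37, 23/37) → index 4
j=5: u_5=35/48 ∈ [23/37, 29/37) → index 5
j=6: u_6=41/48 ∈ [29/37, 36/37) → index 6
j=7: u_7=47/48 ∈ [36/37, 1) → index 7

0 3 3 4 4 5 6 7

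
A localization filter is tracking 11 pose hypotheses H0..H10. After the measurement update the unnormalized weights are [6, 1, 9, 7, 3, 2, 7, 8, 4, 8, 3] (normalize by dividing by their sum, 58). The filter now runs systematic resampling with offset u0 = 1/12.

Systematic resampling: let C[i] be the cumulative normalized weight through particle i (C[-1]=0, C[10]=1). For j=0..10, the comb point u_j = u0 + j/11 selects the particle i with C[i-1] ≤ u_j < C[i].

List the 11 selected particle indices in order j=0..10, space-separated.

0 2 2 3 4 6 7 7 9 9 10

C = [3/29, 7/58, 8/29, 23/58, 13/29, 14/29, 35/58, 43/58, 47/58, 55/58, 1]
j=0: u_0=1/12 ∈ [0, 3/29) → index 0
j=1: u_1=23/132 ∈ [7/58, 8/29) → index 2
j=2: u_2=35/132 ∈ [7/58, 8/29) → index 2
j=3: u_3=47/132 ∈ [8/29, 23/58) → index 3
j=4: u_4=59/132 ∈ [23/58, 13/29) → index 4
j=5: u_5=71/132 ∈ [14/29, 35/58) → index 6
j=6: u_6=83/132 ∈ [35/58, 43/58) → index 7
j=7: u_7=95/132 ∈ [35/58, 43/58) → index 7
j=8: u_8=107/132 ∈ [47/58, 55/58) → index 9
j=9: u_9=119/132 ∈ [47/58, 55/58) → index 9
j=10: u_10=131/132 ∈ [55/58, 1) → index 10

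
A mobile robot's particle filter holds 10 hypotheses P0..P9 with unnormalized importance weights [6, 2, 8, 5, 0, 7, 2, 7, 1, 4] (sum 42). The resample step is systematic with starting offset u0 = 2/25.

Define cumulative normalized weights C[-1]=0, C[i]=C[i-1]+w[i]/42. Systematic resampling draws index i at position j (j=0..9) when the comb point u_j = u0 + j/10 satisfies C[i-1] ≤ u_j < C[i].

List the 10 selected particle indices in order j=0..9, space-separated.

C = [1/7, 4/21, 8/21, 1/2, 1/2, 2/3, 5/7, 37/42, 19/21, 1]
j=0: u_0=2/25 ∈ [0, 1/7) → index 0
j=1: u_1=9/50 ∈ [1/7, 4/21) → index 1
j=2: u_2=7/25 ∈ [4/21, 8/21) → index 2
j=3: u_3=19/50 ∈ [4/21, 8/21) → index 2
j=4: u_4=12/25 ∈ [8/21, 1/2) → index 3
j=5: u_5=29/50 ∈ [1/2, 2/3) → index 5
j=6: u_6=17/25 ∈ [2/3, 5/7) → index 6
j=7: u_7=39/50 ∈ [5/7, 37/42) → index 7
j=8: u_8=22/25 ∈ [5/7, 37/42) → index 7
j=9: u_9=49/50 ∈ [19/21, 1) → index 9

0 1 2 2 3 5 6 7 7 9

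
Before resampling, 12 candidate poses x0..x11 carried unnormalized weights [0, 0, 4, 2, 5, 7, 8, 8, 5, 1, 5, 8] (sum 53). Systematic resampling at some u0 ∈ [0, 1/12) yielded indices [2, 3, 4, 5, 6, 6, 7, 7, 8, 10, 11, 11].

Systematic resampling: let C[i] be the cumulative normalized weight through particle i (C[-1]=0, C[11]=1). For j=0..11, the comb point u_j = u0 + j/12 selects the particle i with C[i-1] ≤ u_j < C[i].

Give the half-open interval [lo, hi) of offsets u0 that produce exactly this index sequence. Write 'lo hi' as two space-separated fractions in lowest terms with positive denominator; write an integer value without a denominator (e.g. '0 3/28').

5/318 19/636

C = [0, 0, 4/53, 6/53, 11/53, 18/53, 26/53, 34/53, 39/53, 40/53, 45/53, 1]
j=0 picked index 2: u0 ∈ [0, 4/53)
j=1 picked index 3: u0 ∈ [-5/636, 19/636)
j=2 picked index 4: u0 ∈ [-17/318, 13/318)
j=3 picked index 5: u0 ∈ [-9/212, 19/212)
j=4 picked index 6: u0 ∈ [1/159, 25/159)
j=5 picked index 6: u0 ∈ [-49/636, 47/636)
j=6 picked index 7: u0 ∈ [-1/106, 15/106)
j=7 picked index 7: u0 ∈ [-59/636, 37/636)
j=8 picked index 8: u0 ∈ [-4/159, 11/159)
j=9 picked index 10: u0 ∈ [1/212, 21/212)
j=10 picked index 11: u0 ∈ [5/318, 1/6)
j=11 picked index 11: u0 ∈ [-43/636, 1/12)
intersection: [5/318, 19/636)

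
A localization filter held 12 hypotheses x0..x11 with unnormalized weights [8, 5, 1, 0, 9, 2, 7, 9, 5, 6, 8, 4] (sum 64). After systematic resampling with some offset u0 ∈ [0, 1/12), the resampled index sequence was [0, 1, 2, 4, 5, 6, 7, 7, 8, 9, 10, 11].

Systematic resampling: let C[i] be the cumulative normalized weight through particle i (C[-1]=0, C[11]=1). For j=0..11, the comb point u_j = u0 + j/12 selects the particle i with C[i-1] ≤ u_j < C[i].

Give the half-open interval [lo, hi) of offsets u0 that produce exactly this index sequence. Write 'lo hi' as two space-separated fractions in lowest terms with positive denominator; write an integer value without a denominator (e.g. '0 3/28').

1/24 5/96

C = [1/8, 13/64, 7/32, 7/32, 23/64, 25/64, 1/2, 41/64, 23/32, 13/16, 15/16, 1]
j=0 picked index 0: u0 ∈ [0, 1/8)
j=1 picked index 1: u0 ∈ [1/24, 23/192)
j=2 picked index 2: u0 ∈ [7/192, 5/96)
j=3 picked index 4: u0 ∈ [-1/32, 7/64)
j=4 picked index 5: u0 ∈ [5/192, 11/192)
j=5 picked index 6: u0 ∈ [-5/192, 1/12)
j=6 picked index 7: u0 ∈ [0, 9/64)
j=7 picked index 7: u0 ∈ [-1/12, 11/192)
j=8 picked index 8: u0 ∈ [-5/192, 5/96)
j=9 picked index 9: u0 ∈ [-1/32, 1/16)
j=10 picked index 10: u0 ∈ [-1/48, 5/48)
j=11 picked index 11: u0 ∈ [1/48, 1/12)
intersection: [1/24, 5/96)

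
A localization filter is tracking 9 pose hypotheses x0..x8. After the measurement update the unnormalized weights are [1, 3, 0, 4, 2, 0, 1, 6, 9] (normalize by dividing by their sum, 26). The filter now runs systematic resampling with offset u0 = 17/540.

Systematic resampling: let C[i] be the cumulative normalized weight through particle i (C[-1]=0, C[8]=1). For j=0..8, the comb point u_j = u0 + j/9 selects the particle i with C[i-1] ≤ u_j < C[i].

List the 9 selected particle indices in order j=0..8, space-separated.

C = [1/26, 2/13, 2/13, 4/13, 5/13, 5/13, 11/26, 17/26, 1]
j=0: u_0=17/540 ∈ [0, 1/26) → index 0
j=1: u_1=77/540 ∈ [1/26, 2/13) → index 1
j=2: u_2=137/540 ∈ [2/13, 4/13) → index 3
j=3: u_3=197/540 ∈ [4/13, 5/13) → index 4
j=4: u_4=257/540 ∈ [11/26, 17/26) → index 7
j=5: u_5=317/540 ∈ [11/26, 17/26) → index 7
j=6: u_6=377/540 ∈ [17/26, 1) → index 8
j=7: u_7=437/540 ∈ [17/26, 1) → index 8
j=8: u_8=497/540 ∈ [17/26, 1) → index 8

0 1 3 4 7 7 8 8 8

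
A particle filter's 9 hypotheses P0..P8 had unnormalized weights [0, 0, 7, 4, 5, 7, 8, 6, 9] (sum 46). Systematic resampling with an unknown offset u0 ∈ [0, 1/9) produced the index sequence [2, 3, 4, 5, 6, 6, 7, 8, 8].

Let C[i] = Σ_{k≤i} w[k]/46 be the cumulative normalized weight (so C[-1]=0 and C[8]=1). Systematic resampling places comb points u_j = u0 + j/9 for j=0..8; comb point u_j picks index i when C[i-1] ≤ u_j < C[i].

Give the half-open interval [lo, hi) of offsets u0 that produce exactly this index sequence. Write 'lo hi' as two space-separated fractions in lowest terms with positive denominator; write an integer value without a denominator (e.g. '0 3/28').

1/18 1/9

C = [0, 0, 7/46, 11/46, 8/23, 1/2, 31/46, 37/46, 1]
j=0 picked index 2: u0 ∈ [0, 7/46)
j=1 picked index 3: u0 ∈ [17/414, 53/414)
j=2 picked index 4: u0 ∈ [7/414, 26/207)
j=3 picked index 5: u0 ∈ [1/69, 1/6)
j=4 picked index 6: u0 ∈ [1/18, 95/414)
j=5 picked index 6: u0 ∈ [-1/18, 49/414)
j=6 picked index 7: u0 ∈ [1/138, 19/138)
j=7 picked index 8: u0 ∈ [11/414, 2/9)
j=8 picked index 8: u0 ∈ [-35/414, 1/9)
intersection: [1/18, 1/9)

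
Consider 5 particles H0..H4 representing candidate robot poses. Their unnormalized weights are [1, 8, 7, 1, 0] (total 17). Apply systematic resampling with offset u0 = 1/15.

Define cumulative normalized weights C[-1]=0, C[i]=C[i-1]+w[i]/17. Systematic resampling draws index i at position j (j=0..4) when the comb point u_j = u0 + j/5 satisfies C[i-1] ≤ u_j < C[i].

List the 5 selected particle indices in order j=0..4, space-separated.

C = [1/17, 9/17, 16/17, 1, 1]
j=0: u_0=1/15 ∈ [1/17, 9/17) → index 1
j=1: u_1=4/15 ∈ [1/17, 9/17) → index 1
j=2: u_2=7/15 ∈ [1/17, 9/17) → index 1
j=3: u_3=2/3 ∈ [9/17, 16/17) → index 2
j=4: u_4=13/15 ∈ [9/17, 16/17) → index 2

1 1 1 2 2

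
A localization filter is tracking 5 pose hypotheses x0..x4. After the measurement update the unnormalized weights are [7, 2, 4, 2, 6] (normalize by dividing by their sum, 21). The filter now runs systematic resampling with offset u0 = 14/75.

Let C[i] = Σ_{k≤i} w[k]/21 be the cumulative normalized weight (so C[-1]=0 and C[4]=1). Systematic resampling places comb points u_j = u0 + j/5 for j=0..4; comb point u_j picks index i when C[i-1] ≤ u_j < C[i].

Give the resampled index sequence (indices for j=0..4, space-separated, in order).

C = [1/3, 3/7, 13/21, 5/7, 1]
j=0: u_0=14/75 ∈ [0, 1/3) → index 0
j=1: u_1=29/75 ∈ [1/3, 3/7) → index 1
j=2: u_2=44/75 ∈ [3/7, 13/21) → index 2
j=3: u_3=59/75 ∈ [5/7, 1) → index 4
j=4: u_4=74/75 ∈ [5/7, 1) → index 4

0 1 2 4 4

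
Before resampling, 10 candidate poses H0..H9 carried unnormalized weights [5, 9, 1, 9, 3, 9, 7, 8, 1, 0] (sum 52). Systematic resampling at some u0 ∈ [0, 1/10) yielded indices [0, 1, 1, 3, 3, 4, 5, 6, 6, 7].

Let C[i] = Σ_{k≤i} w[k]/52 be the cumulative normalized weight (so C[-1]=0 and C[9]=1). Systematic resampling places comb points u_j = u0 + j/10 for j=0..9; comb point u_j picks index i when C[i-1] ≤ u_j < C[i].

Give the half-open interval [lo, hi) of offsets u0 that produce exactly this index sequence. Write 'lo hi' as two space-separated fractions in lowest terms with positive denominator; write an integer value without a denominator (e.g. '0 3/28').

C = [5/52, 7/26, 15/52, 6/13, 27/52, 9/13, 43/52, 51/52, 1, 1]
j=0 picked index 0: u0 ∈ [0, 5/52)
j=1 picked index 1: u0 ∈ [-1/260, 11/65)
j=2 picked index 1: u0 ∈ [-27/260, 9/130)
j=3 picked index 3: u0 ∈ [-3/260, 21/130)
j=4 picked index 3: u0 ∈ [-29/260, 4/65)
j=5 picked index 4: u0 ∈ [-1/26, 1/52)
j=6 picked index 5: u0 ∈ [-21/260, 6/65)
j=7 picked index 6: u0 ∈ [-1/130, 33/260)
j=8 picked index 6: u0 ∈ [-7/65, 7/260)
j=9 picked index 7: u0 ∈ [-19/260, 21/260)
intersection: [0, 1/52)

0 1/52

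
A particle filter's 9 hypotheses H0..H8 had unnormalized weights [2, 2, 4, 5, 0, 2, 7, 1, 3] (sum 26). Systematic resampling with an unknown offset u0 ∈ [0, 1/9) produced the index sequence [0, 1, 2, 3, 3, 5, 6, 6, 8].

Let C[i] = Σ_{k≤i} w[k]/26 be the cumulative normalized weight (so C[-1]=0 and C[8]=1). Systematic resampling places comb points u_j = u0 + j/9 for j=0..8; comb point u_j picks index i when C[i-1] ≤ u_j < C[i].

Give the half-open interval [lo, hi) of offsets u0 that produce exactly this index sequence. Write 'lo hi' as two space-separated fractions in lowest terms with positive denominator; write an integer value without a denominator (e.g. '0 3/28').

0 5/234

C = [1/13, 2/13, 4/13, 1/2, 1/2, 15/26, 11/13, 23/26, 1]
j=0 picked index 0: u0 ∈ [0, 1/13)
j=1 picked index 1: u0 ∈ [-4/117, 5/117)
j=2 picked index 2: u0 ∈ [-8/117, 10/117)
j=3 picked index 3: u0 ∈ [-1/39, 1/6)
j=4 picked index 3: u0 ∈ [-16/117, 1/18)
j=5 picked index 5: u0 ∈ [-1/18, 5/234)
j=6 picked index 6: u0 ∈ [-7/78, 7/39)
j=7 picked index 6: u0 ∈ [-47/234, 8/117)
j=8 picked index 8: u0 ∈ [-1/234, 1/9)
intersection: [0, 5/234)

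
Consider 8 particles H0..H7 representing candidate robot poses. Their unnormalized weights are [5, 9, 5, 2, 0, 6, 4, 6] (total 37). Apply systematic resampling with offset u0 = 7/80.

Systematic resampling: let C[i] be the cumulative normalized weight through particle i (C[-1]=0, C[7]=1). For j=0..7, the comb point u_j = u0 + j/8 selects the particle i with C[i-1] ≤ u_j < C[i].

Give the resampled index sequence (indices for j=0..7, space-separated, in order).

C = [5/37, 14/37, 19/37, 21/37, 21/37, 27/37, 31/37, 1]
j=0: u_0=7/80 ∈ [0, 5/37) → index 0
j=1: u_1=17/80 ∈ [5/37, 14/37) → index 1
j=2: u_2=27/80 ∈ [5/37, 14/37) → index 1
j=3: u_3=37/80 ∈ [14/37, 19/37) → index 2
j=4: u_4=47/80 ∈ [21/37, 27/37) → index 5
j=5: u_5=57/80 ∈ [21/37, 27/37) → index 5
j=6: u_6=67/80 ∈ [27/37, 31/37) → index 6
j=7: u_7=77/80 ∈ [31/37, 1) → index 7

0 1 1 2 5 5 6 7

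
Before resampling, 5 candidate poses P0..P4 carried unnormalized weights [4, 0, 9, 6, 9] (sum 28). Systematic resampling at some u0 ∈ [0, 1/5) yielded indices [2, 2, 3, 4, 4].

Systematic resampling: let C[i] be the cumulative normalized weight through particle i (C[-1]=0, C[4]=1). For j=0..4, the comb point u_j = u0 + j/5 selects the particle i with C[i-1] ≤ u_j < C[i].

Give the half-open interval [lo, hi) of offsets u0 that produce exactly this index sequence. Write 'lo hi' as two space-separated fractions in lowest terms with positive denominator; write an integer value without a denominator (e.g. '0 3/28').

C = [1/7, 1/7, 13/28, 19/28, 1]
j=0 picked index 2: u0 ∈ [1/7, 13/28)
j=1 picked index 2: u0 ∈ [-2/35, 37/140)
j=2 picked index 3: u0 ∈ [9/140, 39/140)
j=3 picked index 4: u0 ∈ [11/140, 2/5)
j=4 picked index 4: u0 ∈ [-17/140, 1/5)
intersection: [1/7, 1/5)

1/7 1/5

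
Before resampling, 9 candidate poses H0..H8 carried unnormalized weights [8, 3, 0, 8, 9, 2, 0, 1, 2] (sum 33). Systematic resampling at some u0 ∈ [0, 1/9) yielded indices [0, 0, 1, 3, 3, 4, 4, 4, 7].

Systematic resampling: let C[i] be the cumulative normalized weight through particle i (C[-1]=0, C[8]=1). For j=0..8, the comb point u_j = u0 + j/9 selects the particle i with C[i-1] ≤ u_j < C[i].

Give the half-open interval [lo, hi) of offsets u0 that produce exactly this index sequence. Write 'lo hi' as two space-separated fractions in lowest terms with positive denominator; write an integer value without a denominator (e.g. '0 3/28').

C = [8/33, 1/3, 1/3, 19/33, 28/33, 10/11, 10/11, 31/33, 1]
j=0 picked index 0: u0 ∈ [0, 8/33)
j=1 picked index 0: u0 ∈ [-1/9, 13/99)
j=2 picked index 1: u0 ∈ [2/99, 1/9)
j=3 picked index 3: u0 ∈ [0, 8/33)
j=4 picked index 3: u0 ∈ [-1/9, 13/99)
j=5 picked index 4: u0 ∈ [2/99, 29/99)
j=6 picked index 4: u0 ∈ [-1/11, 2/11)
j=7 picked index 4: u0 ∈ [-20/99, 7/99)
j=8 picked index 7: u0 ∈ [2/99, 5/99)
intersection: [2/99, 5/99)

2/99 5/99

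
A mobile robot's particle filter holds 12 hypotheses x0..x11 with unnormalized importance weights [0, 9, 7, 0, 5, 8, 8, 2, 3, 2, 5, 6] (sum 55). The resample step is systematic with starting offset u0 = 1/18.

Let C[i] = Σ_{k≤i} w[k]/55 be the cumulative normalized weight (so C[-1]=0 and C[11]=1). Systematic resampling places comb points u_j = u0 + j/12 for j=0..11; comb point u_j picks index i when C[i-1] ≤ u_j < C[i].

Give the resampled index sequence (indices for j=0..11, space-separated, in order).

1 1 2 4 5 5 6 6 8 10 10 11

C = [0, 9/55, 16/55, 16/55, 21/55, 29/55, 37/55, 39/55, 42/55, 4/5, 49/55, 1]
j=0: u_0=1/18 ∈ [0, 9/55) → index 1
j=1: u_1=5/36 ∈ [0, 9/55) → index 1
j=2: u_2=2/9 ∈ [9/55, 16/55) → index 2
j=3: u_3=11/36 ∈ [16/55, 21/55) → index 4
j=4: u_4=7/18 ∈ [21/55, 29/55) → index 5
j=5: u_5=17/36 ∈ [21/55, 29/55) → index 5
j=6: u_6=5/9 ∈ [29/55, 37/55) → index 6
j=7: u_7=23/36 ∈ [29/55, 37/55) → index 6
j=8: u_8=13/18 ∈ [39/55, 42/55) → index 8
j=9: u_9=29/36 ∈ [4/5, 49/55) → index 10
j=10: u_10=8/9 ∈ [4/5, 49/55) → index 10
j=11: u_11=35/36 ∈ [49/55, 1) → index 11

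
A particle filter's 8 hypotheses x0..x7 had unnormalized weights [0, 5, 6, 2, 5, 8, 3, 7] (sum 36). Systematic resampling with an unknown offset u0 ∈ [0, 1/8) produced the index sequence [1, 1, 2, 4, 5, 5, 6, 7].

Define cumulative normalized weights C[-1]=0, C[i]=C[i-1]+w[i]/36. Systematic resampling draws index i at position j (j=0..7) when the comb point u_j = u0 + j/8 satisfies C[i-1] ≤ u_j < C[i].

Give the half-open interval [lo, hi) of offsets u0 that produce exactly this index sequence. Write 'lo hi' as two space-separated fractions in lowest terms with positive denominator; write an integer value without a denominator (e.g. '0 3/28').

C = [0, 5/36, 11/36, 13/36, 1/2, 13/18, 29/36, 1]
j=0 picked index 1: u0 ∈ [0, 5/36)
j=1 picked index 1: u0 ∈ [-1/8, 1/72)
j=2 picked index 2: u0 ∈ [-1/9, 1/18)
j=3 picked index 4: u0 ∈ [-1/72, 1/8)
j=4 picked index 5: u0 ∈ [0, 2/9)
j=5 picked index 5: u0 ∈ [-1/8, 7/72)
j=6 picked index 6: u0 ∈ [-1/36, 1/18)
j=7 picked index 7: u0 ∈ [-5/72, 1/8)
intersection: [0, 1/72)

0 1/72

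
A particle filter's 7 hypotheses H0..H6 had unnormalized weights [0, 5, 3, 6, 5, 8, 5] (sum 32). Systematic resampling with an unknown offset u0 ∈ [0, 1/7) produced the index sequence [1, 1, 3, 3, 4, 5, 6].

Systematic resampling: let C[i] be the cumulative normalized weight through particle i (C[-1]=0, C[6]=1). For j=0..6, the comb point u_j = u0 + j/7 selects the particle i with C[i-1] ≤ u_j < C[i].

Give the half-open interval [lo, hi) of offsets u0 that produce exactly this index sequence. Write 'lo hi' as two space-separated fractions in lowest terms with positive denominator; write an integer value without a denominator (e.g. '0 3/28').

0 1/112

C = [0, 5/32, 1/4, 7/16, 19/32, 27/32, 1]
j=0 picked index 1: u0 ∈ [0, 5/32)
j=1 picked index 1: u0 ∈ [-1/7, 3/224)
j=2 picked index 3: u0 ∈ [-1/28, 17/112)
j=3 picked index 3: u0 ∈ [-5/28, 1/112)
j=4 picked index 4: u0 ∈ [-15/112, 5/224)
j=5 picked index 5: u0 ∈ [-27/224, 29/224)
j=6 picked index 6: u0 ∈ [-3/224, 1/7)
intersection: [0, 1/112)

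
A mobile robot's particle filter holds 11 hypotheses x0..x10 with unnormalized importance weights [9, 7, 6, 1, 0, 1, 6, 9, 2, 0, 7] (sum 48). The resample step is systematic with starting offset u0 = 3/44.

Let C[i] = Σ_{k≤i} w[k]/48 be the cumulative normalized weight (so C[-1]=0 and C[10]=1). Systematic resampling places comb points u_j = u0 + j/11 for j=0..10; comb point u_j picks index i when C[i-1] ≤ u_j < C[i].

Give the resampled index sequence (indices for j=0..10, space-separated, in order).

0 0 1 2 2 6 6 7 7 10 10

C = [3/16, 1/3, 11/24, 23/48, 23/48, 1/2, 5/8, 13/16, 41/48, 41/48, 1]
j=0: u_0=3/44 ∈ [0, 3/16) → index 0
j=1: u_1=7/44 ∈ [0, 3/16) → index 0
j=2: u_2=1/4 ∈ [3/16, 1/3) → index 1
j=3: u_3=15/44 ∈ [1/3, 11/24) → index 2
j=4: u_4=19/44 ∈ [1/3, 11/24) → index 2
j=5: u_5=23/44 ∈ [1/2, 5/8) → index 6
j=6: u_6=27/44 ∈ [1/2, 5/8) → index 6
j=7: u_7=31/44 ∈ [5/8, 13/16) → index 7
j=8: u_8=35/44 ∈ [5/8, 13/16) → index 7
j=9: u_9=39/44 ∈ [41/48, 1) → index 10
j=10: u_10=43/44 ∈ [41/48, 1) → index 10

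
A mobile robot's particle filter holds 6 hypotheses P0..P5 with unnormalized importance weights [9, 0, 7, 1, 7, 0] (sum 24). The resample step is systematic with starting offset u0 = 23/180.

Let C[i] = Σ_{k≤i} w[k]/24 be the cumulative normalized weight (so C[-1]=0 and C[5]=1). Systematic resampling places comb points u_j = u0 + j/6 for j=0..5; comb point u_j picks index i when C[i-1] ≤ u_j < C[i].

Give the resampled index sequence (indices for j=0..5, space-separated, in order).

C = [3/8, 3/8, 2/3, 17/24, 1, 1]
j=0: u_0=23/180 ∈ [0, 3/8) → index 0
j=1: u_1=53/180 ∈ [0, 3/8) → index 0
j=2: u_2=83/180 ∈ [3/8, 2/3) → index 2
j=3: u_3=113/180 ∈ [3/8, 2/3) → index 2
j=4: u_4=143/180 ∈ [17/24, 1) → index 4
j=5: u_5=173/180 ∈ [17/24, 1) → index 4

0 0 2 2 4 4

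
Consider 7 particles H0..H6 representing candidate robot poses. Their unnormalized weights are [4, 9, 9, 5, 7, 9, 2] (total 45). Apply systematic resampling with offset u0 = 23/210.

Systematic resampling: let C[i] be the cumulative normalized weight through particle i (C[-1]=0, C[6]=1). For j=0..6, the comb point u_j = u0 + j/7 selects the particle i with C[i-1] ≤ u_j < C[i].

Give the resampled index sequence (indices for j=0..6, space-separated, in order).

C = [4/45, 13/45, 22/45, 3/5, 34/45, 43/45, 1]
j=0: u_0=23/210 ∈ [4/45, 13/45) → index 1
j=1: u_1=53/210 ∈ [4/45, 13/45) → index 1
j=2: u_2=83/210 ∈ [13/45, 22/45) → index 2
j=3: u_3=113/210 ∈ [22/45, 3/5) → index 3
j=4: u_4=143/210 ∈ [3/5, 34/45) → index 4
j=5: u_5=173/210 ∈ [34/45, 43/45) → index 5
j=6: u_6=29/30 ∈ [43/45, 1) → index 6

1 1 2 3 4 5 6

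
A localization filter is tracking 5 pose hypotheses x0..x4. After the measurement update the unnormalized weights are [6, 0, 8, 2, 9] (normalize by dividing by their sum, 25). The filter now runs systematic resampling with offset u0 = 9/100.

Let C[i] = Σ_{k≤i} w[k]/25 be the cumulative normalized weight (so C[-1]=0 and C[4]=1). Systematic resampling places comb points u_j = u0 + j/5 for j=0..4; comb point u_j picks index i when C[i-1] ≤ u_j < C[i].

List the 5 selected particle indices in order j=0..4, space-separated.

C = [6/25, 6/25, 14/25, 16/25, 1]
j=0: u_0=9/100 ∈ [0, 6/25) → index 0
j=1: u_1=29/100 ∈ [6/25, 14/25) → index 2
j=2: u_2=49/100 ∈ [6/25, 14/25) → index 2
j=3: u_3=69/100 ∈ [16/25, 1) → index 4
j=4: u_4=89/100 ∈ [16/25, 1) → index 4

0 2 2 4 4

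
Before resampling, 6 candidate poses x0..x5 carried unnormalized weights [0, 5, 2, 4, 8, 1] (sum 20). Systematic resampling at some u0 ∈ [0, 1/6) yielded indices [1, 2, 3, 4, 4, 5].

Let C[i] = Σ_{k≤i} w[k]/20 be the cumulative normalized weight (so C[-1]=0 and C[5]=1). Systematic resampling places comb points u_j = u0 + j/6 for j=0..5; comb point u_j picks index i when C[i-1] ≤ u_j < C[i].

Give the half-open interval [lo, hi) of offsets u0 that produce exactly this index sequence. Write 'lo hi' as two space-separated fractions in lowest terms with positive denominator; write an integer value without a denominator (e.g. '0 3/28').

7/60 1/6

C = [0, 1/4, 7/20, 11/20, 19/20, 1]
j=0 picked index 1: u0 ∈ [0, 1/4)
j=1 picked index 2: u0 ∈ [1/12, 11/60)
j=2 picked index 3: u0 ∈ [1/60, 13/60)
j=3 picked index 4: u0 ∈ [1/20, 9/20)
j=4 picked index 4: u0 ∈ [-7/60, 17/60)
j=5 picked index 5: u0 ∈ [7/60, 1/6)
intersection: [7/60, 1/6)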